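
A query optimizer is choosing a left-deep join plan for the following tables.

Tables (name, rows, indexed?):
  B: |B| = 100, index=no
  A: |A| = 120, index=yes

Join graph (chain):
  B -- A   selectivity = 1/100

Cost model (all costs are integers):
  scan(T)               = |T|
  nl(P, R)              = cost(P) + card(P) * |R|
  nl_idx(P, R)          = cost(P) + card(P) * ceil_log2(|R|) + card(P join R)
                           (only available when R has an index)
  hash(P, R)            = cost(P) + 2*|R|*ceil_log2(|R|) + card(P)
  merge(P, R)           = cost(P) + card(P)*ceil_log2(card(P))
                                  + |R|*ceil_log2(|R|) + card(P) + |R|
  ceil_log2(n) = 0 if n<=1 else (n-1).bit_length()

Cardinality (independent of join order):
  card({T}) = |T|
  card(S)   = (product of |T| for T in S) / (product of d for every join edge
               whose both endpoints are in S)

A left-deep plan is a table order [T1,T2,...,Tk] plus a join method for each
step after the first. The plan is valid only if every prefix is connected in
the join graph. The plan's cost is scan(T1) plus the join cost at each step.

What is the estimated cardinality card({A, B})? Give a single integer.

120

Tables in S: A(120), B(100)
Edges inside S: B-A(d=100)
numerator = 120 * 100 = 12000
denominator = 100 = 100
card(S) = 12000 / 100 = 120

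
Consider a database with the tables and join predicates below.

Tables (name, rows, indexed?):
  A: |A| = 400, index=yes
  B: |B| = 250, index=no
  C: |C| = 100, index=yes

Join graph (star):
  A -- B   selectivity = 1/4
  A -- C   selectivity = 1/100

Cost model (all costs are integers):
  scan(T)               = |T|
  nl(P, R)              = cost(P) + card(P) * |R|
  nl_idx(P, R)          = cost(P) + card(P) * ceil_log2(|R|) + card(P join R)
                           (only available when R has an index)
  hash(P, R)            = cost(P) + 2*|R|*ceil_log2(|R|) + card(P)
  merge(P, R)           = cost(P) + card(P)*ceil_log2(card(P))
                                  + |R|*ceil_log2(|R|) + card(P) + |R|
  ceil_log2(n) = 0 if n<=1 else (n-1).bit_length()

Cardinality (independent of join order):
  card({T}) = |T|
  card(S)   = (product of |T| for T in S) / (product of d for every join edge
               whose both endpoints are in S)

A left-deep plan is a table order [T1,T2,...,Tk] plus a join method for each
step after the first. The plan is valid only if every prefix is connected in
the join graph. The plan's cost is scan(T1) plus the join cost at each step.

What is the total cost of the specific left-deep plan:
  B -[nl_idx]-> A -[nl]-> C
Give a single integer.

step 1: scan B: cost=250, card=250
step 2: join A via nl_idx
    card(P join A) = 250*400/(4) = 25000
    cost = 250 + 250*9 + 25000 = 27500
step 3: join C via nl
    card(P join C) = 25000*100/(100) = 25000
    cost = 27500 + 25000*100 = 2527500

2527500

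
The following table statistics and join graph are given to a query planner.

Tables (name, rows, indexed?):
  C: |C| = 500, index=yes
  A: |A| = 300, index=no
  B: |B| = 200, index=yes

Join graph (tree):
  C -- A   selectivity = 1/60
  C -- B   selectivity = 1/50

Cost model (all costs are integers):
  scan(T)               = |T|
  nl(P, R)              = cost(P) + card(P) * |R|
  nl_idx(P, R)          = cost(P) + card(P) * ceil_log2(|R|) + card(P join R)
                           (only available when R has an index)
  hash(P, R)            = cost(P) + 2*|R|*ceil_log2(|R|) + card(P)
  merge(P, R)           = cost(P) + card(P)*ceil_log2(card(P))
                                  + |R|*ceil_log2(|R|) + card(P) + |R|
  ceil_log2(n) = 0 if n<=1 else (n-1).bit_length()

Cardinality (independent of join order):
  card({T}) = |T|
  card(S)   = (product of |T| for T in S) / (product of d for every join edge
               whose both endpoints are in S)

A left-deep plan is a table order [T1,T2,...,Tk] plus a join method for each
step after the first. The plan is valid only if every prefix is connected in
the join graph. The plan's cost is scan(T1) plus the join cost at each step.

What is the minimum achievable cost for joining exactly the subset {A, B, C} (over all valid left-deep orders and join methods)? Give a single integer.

Selinger DP over subsets of {A,B,C}:
  {C}: scan cost=500, card=500
  {A}: scan cost=300, card=300
  {B}: scan cost=200, card=200
  {AC}: card=2500; try (C,nl_idx)→5500, (A,hash)→6400, (C,merge)→8300, (A,merge)→8500, (C,hash)→9600, (C,nl)→150300 …(+1); best=5500 via (C,nl_idx)
  {BC}: card=2000; try (C,nl_idx)→4000, (B,hash)→4200, (B,nl_idx)→6500, (C,merge)→7000, (B,merge)→7300, (C,hash)→9400 …(+2); best=4000 via (C,nl_idx)
  {ABC}: card=10000; try (B,hash)→11200, (A,hash)→11400, (A,merge)→31000, (B,nl_idx)→35500, (B,merge)→39800, (B,nl)→505500 …(+1); best=11200 via (B,hash)

11200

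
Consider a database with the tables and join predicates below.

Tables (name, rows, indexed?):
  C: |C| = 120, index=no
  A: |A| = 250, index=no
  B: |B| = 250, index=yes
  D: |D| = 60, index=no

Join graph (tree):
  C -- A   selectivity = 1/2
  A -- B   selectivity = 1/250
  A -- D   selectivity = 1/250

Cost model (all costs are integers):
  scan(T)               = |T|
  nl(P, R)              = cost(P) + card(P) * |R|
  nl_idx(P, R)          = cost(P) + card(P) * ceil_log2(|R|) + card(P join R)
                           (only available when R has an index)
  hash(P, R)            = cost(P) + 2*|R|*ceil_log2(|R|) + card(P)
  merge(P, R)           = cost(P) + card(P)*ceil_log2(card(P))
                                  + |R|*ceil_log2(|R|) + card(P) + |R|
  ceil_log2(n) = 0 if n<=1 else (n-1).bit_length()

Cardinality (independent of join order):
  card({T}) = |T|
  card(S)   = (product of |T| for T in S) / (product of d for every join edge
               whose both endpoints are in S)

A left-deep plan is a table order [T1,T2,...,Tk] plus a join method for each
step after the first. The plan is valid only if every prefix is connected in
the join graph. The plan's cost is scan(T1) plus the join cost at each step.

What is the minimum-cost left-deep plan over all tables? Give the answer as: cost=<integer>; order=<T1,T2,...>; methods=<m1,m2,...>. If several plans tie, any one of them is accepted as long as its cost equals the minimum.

Selinger DP (subsets sized 1..n):
  {C}: scan cost=120, card=120
  {A}: scan cost=250, card=250
  {B}: scan cost=250, card=250
  {D}: scan cost=60, card=60
  {AC}: card=15000; try (C,hash)→2180, (A,merge)→3330, (C,merge)→3460, (A,hash)→4240, (A,nl)→30120, (C,nl)→30250; best=2180 via (C,hash)
  {AB}: card=250; try (B,nl_idx)→2500, (B,hash)→4500, (A,hash)→4500, (B,merge)→4750, (A,merge)→4750, (B,nl)→62750 …(+1); best=2500 via (B,nl_idx)
  {AD}: card=60; try (D,hash)→1220, (A,merge)→2730, (D,merge)→2920, (A,hash)→4120, (A,nl)→15060, (D,nl)→15250; best=1220 via (D,hash)
  {ABC}: card=15000; try (C,hash)→4430, (C,merge)→5710, (B,hash)→21180, (C,nl)→32500, (B,nl_idx)→137180, (B,merge)→229430 …(+1); best=4430 via (C,hash)
  {ACD}: card=3600; try (C,merge)→2600, (C,hash)→2960, (C,nl)→8420, (D,hash)→17900, (D,merge)→227600, (D,nl)→902180; best=2600 via (C,merge)
  {ABD}: card=60; try (B,nl_idx)→1760, (D,hash)→3470, (B,merge)→3890, (D,merge)→5170, (B,hash)→5280, (B,nl)→16220 …(+1); best=1760 via (B,nl_idx)
  {ABCD}: card=3600; try (C,merge)→3140, (C,hash)→3500, (C,nl)→8960, (B,hash)→10200, (D,hash)→20150, (B,nl_idx)→35000 …(+4); best=3140 via (C,merge)

cost=3140; order=A,D,B,C; methods=hash,nl_idx,merge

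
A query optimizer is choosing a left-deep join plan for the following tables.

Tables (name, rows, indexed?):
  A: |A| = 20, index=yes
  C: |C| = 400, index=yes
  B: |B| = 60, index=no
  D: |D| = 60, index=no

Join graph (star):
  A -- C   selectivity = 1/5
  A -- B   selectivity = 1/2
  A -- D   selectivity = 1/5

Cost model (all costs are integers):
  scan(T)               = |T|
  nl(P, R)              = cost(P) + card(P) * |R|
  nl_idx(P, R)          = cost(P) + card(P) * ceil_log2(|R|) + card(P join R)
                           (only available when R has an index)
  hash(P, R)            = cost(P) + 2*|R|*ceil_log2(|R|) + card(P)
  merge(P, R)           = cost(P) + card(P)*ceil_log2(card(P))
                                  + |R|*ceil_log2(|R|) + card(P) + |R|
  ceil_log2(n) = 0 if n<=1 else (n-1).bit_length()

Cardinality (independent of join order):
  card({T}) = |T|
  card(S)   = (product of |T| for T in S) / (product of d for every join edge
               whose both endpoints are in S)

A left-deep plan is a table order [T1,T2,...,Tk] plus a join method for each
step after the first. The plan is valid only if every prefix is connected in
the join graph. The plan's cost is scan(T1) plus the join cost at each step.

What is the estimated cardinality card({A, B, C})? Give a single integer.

Tables in S: A(20), B(60), C(400)
Edges inside S: A-C(d=5), A-B(d=2)
numerator = 20 * 60 * 400 = 480000
denominator = 5 * 2 = 10
card(S) = 480000 / 10 = 48000

48000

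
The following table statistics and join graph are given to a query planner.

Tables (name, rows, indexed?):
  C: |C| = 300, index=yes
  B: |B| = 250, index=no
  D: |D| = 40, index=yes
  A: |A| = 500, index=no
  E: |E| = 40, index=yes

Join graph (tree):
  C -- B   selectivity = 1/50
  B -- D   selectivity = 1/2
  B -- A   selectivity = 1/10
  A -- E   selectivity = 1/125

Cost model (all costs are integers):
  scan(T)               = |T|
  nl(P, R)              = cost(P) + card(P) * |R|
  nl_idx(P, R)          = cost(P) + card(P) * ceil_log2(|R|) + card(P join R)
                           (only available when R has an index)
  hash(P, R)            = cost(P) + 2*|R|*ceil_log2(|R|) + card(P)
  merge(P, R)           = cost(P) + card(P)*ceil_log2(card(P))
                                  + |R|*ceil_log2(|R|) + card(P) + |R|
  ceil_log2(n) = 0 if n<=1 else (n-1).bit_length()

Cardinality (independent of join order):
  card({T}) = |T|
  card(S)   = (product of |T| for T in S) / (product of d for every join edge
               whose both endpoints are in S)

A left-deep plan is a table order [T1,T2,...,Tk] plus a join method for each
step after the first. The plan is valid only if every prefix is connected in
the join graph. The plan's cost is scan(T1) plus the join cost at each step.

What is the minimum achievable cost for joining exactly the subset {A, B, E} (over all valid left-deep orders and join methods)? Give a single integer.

5170

Selinger DP over subsets of {A,B,E}:
  {B}: scan cost=250, card=250
  {A}: scan cost=500, card=500
  {E}: scan cost=40, card=40
  {AB}: card=12500; try (B,hash)→5000, (A,merge)→7500, (B,merge)→7750, (A,hash)→9500, (A,nl)→125250, (B,nl)→125500; best=5000 via (B,hash)
  {AE}: card=160; try (E,hash)→1480, (E,nl_idx)→3660, (A,merge)→5320, (E,merge)→5780, (A,hash)→9080, (A,nl)→20040 …(+1); best=1480 via (E,hash)
  {ABE}: card=4000; try (B,merge)→5170, (B,hash)→5640, (E,hash)→17980, (B,nl)→41480, (E,nl_idx)→84000, (E,merge)→192780 …(+1); best=5170 via (B,merge)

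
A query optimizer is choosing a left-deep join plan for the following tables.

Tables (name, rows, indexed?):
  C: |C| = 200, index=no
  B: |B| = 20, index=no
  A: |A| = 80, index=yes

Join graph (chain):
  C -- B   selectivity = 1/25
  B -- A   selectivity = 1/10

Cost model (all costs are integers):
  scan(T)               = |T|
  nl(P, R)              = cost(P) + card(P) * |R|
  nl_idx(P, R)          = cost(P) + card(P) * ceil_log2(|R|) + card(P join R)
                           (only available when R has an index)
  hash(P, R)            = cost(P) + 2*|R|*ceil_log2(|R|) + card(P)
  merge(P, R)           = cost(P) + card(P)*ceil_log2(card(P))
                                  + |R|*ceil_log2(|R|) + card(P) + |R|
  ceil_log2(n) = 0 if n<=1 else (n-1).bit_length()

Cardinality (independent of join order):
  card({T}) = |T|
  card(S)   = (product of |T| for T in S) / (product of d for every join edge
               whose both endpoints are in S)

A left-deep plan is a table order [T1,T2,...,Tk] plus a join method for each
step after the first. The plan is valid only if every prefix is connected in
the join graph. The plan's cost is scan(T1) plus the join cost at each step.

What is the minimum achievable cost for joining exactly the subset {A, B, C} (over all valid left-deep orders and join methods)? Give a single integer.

1880

Selinger DP over subsets of {A,B,C}:
  {C}: scan cost=200, card=200
  {B}: scan cost=20, card=20
  {A}: scan cost=80, card=80
  {BC}: card=160; try (B,hash)→600, (C,merge)→1940, (B,merge)→2120, (C,hash)→3240, (C,nl)→4020, (B,nl)→4200; best=600 via (B,hash)
  {AB}: card=160; try (A,nl_idx)→320, (B,hash)→360, (A,merge)→780, (B,merge)→840, (A,hash)→1160, (A,nl)→1620 …(+1); best=320 via (A,nl_idx)
  {ABC}: card=1280; try (A,hash)→1880, (A,merge)→2680, (A,nl_idx)→3000, (C,merge)→3560, (C,hash)→3680, (A,nl)→13400 …(+1); best=1880 via (A,hash)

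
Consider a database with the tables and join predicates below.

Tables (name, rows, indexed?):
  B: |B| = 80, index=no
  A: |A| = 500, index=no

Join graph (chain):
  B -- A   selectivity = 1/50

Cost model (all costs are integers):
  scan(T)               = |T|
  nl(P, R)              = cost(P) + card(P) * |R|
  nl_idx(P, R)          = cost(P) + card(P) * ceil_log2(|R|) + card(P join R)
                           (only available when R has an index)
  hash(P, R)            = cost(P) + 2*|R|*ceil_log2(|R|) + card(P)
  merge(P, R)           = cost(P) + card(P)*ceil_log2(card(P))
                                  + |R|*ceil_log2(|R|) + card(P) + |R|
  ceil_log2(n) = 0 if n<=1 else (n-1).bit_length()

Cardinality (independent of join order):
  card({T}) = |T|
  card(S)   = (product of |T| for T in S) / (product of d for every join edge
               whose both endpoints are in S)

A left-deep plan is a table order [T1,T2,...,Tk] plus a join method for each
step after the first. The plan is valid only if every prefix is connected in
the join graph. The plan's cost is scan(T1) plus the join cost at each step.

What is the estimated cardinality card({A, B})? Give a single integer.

800

Tables in S: A(500), B(80)
Edges inside S: B-A(d=50)
numerator = 500 * 80 = 40000
denominator = 50 = 50
card(S) = 40000 / 50 = 800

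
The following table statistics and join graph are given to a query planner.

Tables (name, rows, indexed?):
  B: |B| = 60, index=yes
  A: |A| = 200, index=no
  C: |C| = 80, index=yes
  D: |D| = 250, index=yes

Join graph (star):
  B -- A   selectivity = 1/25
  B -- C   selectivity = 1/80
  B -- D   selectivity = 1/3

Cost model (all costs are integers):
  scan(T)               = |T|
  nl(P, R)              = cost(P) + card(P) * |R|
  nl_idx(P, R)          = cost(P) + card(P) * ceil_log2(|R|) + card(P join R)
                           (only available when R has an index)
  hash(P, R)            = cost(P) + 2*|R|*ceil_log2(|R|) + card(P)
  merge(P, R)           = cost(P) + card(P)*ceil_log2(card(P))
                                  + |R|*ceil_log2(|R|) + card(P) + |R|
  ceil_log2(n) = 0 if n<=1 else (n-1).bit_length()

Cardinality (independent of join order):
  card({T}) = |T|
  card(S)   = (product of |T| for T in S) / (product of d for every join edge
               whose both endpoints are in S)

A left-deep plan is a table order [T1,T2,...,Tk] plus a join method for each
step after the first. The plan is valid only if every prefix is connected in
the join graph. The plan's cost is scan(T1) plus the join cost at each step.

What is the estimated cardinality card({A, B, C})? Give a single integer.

480

Tables in S: A(200), B(60), C(80)
Edges inside S: B-A(d=25), B-C(d=80)
numerator = 200 * 60 * 80 = 960000
denominator = 25 * 80 = 2000
card(S) = 960000 / 2000 = 480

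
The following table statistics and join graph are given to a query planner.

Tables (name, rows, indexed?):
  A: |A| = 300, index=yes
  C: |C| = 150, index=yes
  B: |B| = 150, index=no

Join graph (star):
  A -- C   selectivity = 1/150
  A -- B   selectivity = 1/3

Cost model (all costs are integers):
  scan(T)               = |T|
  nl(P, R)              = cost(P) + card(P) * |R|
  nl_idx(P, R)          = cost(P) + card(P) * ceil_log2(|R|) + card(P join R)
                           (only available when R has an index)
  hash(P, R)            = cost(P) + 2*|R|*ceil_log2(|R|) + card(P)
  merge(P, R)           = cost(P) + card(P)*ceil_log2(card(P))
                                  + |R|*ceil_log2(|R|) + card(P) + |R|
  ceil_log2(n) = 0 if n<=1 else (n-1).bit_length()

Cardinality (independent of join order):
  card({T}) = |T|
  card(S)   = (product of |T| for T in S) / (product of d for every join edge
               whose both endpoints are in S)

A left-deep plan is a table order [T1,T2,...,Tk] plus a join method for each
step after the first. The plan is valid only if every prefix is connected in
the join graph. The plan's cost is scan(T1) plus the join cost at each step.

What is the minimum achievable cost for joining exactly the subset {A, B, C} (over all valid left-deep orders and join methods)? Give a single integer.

4500

Selinger DP over subsets of {A,B,C}:
  {A}: scan cost=300, card=300
  {C}: scan cost=150, card=150
  {B}: scan cost=150, card=150
  {AC}: card=300; try (A,nl_idx)→1800, (C,hash)→3000, (C,nl_idx)→3000, (A,merge)→4500, (C,merge)→4650, (A,hash)→5700 …(+2); best=1800 via (A,nl_idx)
  {AB}: card=15000; try (B,hash)→3000, (A,merge)→4500, (B,merge)→4650, (A,hash)→5700, (A,nl_idx)→16500, (A,nl)→45150 …(+1); best=3000 via (B,hash)
  {ABC}: card=15000; try (B,hash)→4500, (B,merge)→6150, (C,hash)→20400, (B,nl)→46800, (C,nl_idx)→138000, (C,merge)→229350 …(+1); best=4500 via (B,hash)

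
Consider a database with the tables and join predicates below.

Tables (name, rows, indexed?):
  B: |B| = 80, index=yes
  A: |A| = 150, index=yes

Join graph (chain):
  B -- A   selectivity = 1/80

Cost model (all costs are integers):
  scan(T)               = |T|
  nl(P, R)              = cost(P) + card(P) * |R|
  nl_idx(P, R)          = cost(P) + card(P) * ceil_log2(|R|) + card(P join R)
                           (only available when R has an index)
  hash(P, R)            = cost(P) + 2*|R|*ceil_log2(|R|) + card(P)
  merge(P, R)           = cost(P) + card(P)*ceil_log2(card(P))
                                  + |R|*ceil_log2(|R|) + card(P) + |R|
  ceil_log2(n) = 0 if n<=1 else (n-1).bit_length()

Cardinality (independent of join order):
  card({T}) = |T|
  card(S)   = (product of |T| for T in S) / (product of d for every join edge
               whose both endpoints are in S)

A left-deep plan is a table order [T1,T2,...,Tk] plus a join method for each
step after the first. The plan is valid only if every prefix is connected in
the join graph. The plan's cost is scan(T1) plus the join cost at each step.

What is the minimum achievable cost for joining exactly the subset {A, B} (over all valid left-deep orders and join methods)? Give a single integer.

Selinger DP over subsets of {A,B}:
  {B}: scan cost=80, card=80
  {A}: scan cost=150, card=150
  {AB}: card=150; try (A,nl_idx)→870, (B,nl_idx)→1350, (B,hash)→1420, (A,merge)→2070, (B,merge)→2140, (A,hash)→2560 …(+2); best=870 via (A,nl_idx)

870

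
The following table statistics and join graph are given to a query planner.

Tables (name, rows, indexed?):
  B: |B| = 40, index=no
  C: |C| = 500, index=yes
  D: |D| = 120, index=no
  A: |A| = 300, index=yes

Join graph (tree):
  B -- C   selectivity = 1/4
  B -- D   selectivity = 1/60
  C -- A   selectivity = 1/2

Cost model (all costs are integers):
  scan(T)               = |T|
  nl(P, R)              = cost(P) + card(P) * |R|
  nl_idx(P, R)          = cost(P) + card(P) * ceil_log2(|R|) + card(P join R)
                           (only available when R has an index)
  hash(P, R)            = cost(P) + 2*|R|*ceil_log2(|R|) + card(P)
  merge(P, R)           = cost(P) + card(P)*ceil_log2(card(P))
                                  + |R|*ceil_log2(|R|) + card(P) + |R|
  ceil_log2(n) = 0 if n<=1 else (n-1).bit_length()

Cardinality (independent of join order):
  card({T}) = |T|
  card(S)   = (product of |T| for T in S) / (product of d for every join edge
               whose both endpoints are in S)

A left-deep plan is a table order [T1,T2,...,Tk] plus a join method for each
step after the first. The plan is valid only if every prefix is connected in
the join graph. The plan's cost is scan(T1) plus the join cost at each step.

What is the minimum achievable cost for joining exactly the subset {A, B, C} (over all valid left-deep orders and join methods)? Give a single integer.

11880

Selinger DP over subsets of {A,B,C}:
  {B}: scan cost=40, card=40
  {C}: scan cost=500, card=500
  {A}: scan cost=300, card=300
  {BC}: card=5000; try (B,hash)→1480, (C,merge)→5320, (C,nl_idx)→5400, (B,merge)→5780, (C,hash)→9080, (C,nl)→20040 …(+1); best=1480 via (B,hash)
  {AC}: card=75000; try (A,hash)→6400, (C,merge)→8300, (A,merge)→8500, (C,hash)→9600, (C,nl_idx)→78000, (A,nl_idx)→80000 …(+2); best=6400 via (A,hash)
  {ABC}: card=750000; try (A,hash)→11880, (A,merge)→74480, (B,hash)→81880, (A,nl_idx)→796480, (B,merge)→1356680, (A,nl)→1501480 …(+1); best=11880 via (A,hash)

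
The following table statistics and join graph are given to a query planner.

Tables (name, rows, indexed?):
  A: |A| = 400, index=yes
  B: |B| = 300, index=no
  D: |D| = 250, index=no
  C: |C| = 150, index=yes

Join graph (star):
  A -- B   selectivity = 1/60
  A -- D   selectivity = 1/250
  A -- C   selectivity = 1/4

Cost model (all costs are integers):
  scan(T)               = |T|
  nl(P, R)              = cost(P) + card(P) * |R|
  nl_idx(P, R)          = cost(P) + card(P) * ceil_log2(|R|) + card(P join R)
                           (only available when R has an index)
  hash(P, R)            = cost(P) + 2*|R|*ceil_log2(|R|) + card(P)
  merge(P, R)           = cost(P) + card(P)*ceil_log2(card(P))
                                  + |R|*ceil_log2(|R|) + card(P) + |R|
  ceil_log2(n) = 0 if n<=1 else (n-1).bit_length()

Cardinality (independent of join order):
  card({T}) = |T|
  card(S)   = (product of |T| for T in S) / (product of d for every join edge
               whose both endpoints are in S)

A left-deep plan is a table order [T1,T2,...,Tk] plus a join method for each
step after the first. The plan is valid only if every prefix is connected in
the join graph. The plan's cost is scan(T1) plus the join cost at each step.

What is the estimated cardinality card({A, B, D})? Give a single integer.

2000

Tables in S: A(400), B(300), D(250)
Edges inside S: A-B(d=60), A-D(d=250)
numerator = 400 * 300 * 250 = 30000000
denominator = 60 * 250 = 15000
card(S) = 30000000 / 15000 = 2000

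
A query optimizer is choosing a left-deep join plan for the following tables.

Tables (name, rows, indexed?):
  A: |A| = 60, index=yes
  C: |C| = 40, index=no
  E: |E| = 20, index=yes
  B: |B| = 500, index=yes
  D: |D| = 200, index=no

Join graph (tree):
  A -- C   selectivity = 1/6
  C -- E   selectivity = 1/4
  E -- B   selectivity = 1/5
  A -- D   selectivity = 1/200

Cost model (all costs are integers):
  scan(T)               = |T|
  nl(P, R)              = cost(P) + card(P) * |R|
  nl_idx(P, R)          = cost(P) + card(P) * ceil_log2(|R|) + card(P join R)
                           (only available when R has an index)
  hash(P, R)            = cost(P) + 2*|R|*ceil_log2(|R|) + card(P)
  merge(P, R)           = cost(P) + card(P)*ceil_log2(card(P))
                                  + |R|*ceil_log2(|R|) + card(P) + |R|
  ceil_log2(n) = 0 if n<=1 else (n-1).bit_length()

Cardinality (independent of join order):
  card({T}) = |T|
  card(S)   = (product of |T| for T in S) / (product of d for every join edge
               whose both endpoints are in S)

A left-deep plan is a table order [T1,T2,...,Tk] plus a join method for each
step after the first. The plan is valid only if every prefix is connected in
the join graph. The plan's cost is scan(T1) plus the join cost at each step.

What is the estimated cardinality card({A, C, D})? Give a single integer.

400

Tables in S: A(60), C(40), D(200)
Edges inside S: A-C(d=6), A-D(d=200)
numerator = 60 * 40 * 200 = 480000
denominator = 6 * 200 = 1200
card(S) = 480000 / 1200 = 400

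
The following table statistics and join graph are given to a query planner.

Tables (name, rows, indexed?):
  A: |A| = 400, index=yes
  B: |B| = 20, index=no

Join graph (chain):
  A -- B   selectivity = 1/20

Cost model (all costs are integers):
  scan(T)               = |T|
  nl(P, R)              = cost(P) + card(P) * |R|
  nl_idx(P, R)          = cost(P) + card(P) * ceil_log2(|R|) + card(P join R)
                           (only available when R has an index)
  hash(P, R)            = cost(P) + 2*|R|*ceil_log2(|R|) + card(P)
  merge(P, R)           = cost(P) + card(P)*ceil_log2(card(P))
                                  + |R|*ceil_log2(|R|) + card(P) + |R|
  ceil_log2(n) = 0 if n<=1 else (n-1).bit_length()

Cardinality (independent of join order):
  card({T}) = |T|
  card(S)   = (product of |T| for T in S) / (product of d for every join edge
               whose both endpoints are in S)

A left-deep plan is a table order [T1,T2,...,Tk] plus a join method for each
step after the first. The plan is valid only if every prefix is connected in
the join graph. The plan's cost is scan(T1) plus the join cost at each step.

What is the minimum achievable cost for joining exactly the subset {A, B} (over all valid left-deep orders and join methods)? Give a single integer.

600

Selinger DP over subsets of {A,B}:
  {A}: scan cost=400, card=400
  {B}: scan cost=20, card=20
  {AB}: card=400; try (A,nl_idx)→600, (B,hash)→1000, (A,merge)→4140, (B,merge)→4520, (A,hash)→7240, (A,nl)→8020 …(+1); best=600 via (A,nl_idx)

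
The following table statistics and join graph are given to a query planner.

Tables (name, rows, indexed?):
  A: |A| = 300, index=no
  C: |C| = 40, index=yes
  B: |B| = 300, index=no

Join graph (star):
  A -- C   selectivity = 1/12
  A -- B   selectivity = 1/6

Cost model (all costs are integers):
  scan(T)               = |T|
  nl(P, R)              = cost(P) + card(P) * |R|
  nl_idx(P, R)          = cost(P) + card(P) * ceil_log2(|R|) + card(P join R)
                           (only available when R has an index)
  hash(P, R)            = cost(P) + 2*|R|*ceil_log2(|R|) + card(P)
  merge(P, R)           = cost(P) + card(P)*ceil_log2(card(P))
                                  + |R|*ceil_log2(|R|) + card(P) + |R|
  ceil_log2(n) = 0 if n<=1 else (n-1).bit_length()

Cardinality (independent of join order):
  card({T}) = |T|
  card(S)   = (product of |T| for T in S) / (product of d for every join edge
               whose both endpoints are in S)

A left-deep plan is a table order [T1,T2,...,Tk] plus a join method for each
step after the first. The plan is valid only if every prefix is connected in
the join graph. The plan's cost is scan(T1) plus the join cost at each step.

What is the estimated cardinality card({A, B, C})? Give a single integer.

50000

Tables in S: A(300), B(300), C(40)
Edges inside S: A-C(d=12), A-B(d=6)
numerator = 300 * 300 * 40 = 3600000
denominator = 12 * 6 = 72
card(S) = 3600000 / 72 = 50000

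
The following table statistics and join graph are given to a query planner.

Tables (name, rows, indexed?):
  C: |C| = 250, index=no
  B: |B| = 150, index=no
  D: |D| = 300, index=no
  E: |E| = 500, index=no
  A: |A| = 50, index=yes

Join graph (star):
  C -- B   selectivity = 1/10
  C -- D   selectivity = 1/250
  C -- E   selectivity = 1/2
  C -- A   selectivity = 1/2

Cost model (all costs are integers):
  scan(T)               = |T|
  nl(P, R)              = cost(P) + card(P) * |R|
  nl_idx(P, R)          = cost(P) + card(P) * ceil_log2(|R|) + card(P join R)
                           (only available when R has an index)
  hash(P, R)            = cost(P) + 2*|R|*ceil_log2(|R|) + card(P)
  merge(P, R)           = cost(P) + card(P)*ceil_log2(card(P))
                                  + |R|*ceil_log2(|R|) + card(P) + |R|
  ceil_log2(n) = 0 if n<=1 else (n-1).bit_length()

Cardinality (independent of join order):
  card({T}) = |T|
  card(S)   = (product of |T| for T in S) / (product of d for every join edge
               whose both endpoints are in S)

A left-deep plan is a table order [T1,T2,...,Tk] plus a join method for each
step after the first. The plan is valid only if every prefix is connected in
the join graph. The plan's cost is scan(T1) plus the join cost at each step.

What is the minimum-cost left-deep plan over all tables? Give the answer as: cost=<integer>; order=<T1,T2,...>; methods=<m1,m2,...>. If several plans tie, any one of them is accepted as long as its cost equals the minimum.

Selinger DP (subsets sized 1..n):
  {C}: scan cost=250, card=250
  {B}: scan cost=150, card=150
  {D}: scan cost=300, card=300
  {E}: scan cost=500, card=500
  {A}: scan cost=50, card=50
  {BC}: card=3750; try (B,hash)→2900, (C,merge)→3750, (B,merge)→3850, (C,hash)→4300, (C,nl)→37650, (B,nl)→37750; best=2900 via (B,hash)
  {CD}: card=300; try (C,hash)→4600, (D,merge)→5500, (C,merge)→5550, (D,hash)→5900, (D,nl)→75250, (C,nl)→75300; best=4600 via (C,hash)
  {CE}: card=62500; try (C,hash)→5000, (E,merge)→7500, (C,merge)→7750, (E,hash)→9500, (E,nl)→125250, (C,nl)→125500; best=5000 via (C,hash)
  {AC}: card=6250; try (A,hash)→1100, (C,merge)→2650, (A,merge)→2850, (C,hash)→4100, (A,nl_idx)→8000, (C,nl)→12550 …(+1); best=1100 via (A,hash)
  {BCD}: card=4500; try (B,hash)→7300, (B,merge)→8950, (D,hash)→12050, (B,nl)→49600, (D,merge)→54650, (D,nl)→1127900; best=7300 via (B,hash)
  {BCE}: card=937500; try (E,hash)→15650, (E,merge)→56650, (B,hash)→69900, (B,merge)→1068850, (E,nl)→1877900, (B,nl)→9380000; best=15650 via (E,hash)
  {ABC}: card=93750; try (A,hash)→7250, (B,hash)→9750, (A,merge)→52000, (B,merge)→89950, (A,nl_idx)→119150, (A,nl)→190400 …(+1); best=7250 via (A,hash)
  {CDE}: card=75000; try (E,merge)→12600, (E,hash)→13900, (D,hash)→72900, (E,nl)→154600, (D,merge)→1070500, (D,nl)→18755000; best=12600 via (E,merge)
  {ACD}: card=7500; try (A,hash)→5500, (A,merge)→7950, (D,hash)→12750, (A,nl_idx)→13900, (A,nl)→19600, (D,merge)→91600 …(+1); best=5500 via (A,hash)
  {ACE}: card=1562500; try (E,hash)→16350, (A,hash)→68100, (E,merge)→93600, (A,merge)→1067850, (A,nl_idx)→1942500, (E,nl)→3126100 …(+1); best=16350 via (E,hash)
  {BCDE}: card=1125000; try (E,hash)→20800, (E,merge)→75300, (B,hash)→90000, (D,hash)→958550, (B,merge)→1363950, (E,nl)→2257300 …(+3); best=20800 via (E,hash)
  {ABCD}: card=112500; try (A,hash)→12400, (B,hash)→15400, (A,merge)→70650, (D,hash)→106400, (B,merge)→111850, (A,nl_idx)→146800 …(+4); best=12400 via (A,hash)
  {ABCE}: card=23437500; try (E,hash)→110000, (A,hash)→953750, (B,hash)→1581250, (E,merge)→1699750, (A,merge)→19703500, (A,nl_idx)→29078150 …(+4); best=110000 via (E,hash)
  {ACDE}: card=1875000; try (E,hash)→22000, (A,hash)→88200, (E,merge)→115500, (A,merge)→1362950, (D,hash)→1584250, (A,nl_idx)→2337600 …(+4); best=22000 via (E,hash)
  {ABCDE}: card=28125000; try (E,hash)→133900, (A,hash)→1146400, (B,hash)→1899400, (E,merge)→2042400, (D,hash)→23552900, (A,merge)→24771150 …(+7); best=133900 via (E,hash)

cost=133900; order=D,C,B,A,E; methods=hash,hash,hash,hash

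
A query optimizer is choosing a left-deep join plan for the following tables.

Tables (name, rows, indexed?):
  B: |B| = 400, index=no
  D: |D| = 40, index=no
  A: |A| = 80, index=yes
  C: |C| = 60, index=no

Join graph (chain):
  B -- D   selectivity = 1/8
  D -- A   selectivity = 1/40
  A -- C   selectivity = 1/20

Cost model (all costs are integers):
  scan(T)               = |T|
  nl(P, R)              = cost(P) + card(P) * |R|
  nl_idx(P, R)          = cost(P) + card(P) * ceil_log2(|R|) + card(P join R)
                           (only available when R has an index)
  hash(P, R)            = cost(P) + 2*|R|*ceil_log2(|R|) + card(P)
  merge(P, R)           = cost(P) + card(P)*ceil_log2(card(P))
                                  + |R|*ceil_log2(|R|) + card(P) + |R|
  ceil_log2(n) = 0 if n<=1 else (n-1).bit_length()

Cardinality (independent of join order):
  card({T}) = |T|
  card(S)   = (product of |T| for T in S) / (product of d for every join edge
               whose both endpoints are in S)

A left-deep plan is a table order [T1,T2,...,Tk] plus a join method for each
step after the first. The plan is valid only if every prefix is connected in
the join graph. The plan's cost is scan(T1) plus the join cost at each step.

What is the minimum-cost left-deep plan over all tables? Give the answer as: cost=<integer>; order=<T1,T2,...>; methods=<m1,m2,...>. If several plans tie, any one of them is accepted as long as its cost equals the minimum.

cost=7360; order=D,A,C,B; methods=nl_idx,hash,merge

Selinger DP (subsets sized 1..n):
  {B}: scan cost=400, card=400
  {D}: scan cost=40, card=40
  {A}: scan cost=80, card=80
  {C}: scan cost=60, card=60
  {BD}: card=2000; try (D,hash)→1280, (B,merge)→4320, (D,merge)→4680, (B,hash)→7280, (B,nl)→16040, (D,nl)→16400; best=1280 via (D,hash)
  {AD}: card=80; try (A,nl_idx)→400, (D,hash)→640, (A,merge)→960, (D,merge)→1000, (A,hash)→1200, (A,nl)→3240 …(+1); best=400 via (A,nl_idx)
  {AC}: card=240; try (A,nl_idx)→720, (C,hash)→880, (A,merge)→1120, (C,merge)→1140, (A,hash)→1240, (A,nl)→4860 …(+1); best=720 via (A,nl_idx)
  {ABD}: card=4000; try (A,hash)→4400, (B,merge)→5040, (B,hash)→7680, (A,nl_idx)→19280, (A,merge)→25920, (B,nl)→32400 …(+1); best=4400 via (A,hash)
  {ACD}: card=240; try (C,hash)→1200, (D,hash)→1440, (C,merge)→1460, (D,merge)→3160, (C,nl)→5200, (D,nl)→10320; best=1200 via (C,hash)
  {ABCD}: card=12000; try (B,merge)→7360, (B,hash)→8640, (C,hash)→9120, (C,merge)→56820, (B,nl)→97200, (C,nl)→244400; best=7360 via (B,merge)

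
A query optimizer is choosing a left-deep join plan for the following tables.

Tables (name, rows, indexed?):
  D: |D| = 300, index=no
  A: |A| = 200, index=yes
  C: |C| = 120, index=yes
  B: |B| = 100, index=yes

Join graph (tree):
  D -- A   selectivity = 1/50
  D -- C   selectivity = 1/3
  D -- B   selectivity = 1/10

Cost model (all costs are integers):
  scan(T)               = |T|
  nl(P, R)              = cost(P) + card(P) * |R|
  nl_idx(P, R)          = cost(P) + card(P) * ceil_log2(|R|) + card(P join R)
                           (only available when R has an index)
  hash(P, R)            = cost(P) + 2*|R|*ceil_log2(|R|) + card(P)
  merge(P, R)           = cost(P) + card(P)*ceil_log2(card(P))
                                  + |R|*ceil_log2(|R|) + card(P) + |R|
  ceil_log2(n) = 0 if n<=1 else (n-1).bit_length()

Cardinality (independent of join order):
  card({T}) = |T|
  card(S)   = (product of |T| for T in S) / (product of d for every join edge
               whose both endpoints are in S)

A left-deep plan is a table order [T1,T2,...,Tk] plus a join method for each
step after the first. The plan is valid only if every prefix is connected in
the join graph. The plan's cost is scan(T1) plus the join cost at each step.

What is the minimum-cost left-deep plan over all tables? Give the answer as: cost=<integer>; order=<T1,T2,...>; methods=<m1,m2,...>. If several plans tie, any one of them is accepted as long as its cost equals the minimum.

Selinger DP (subsets sized 1..n):
  {D}: scan cost=300, card=300
  {A}: scan cost=200, card=200
  {C}: scan cost=120, card=120
  {B}: scan cost=100, card=100
  {AD}: card=1200; try (A,hash)→3800, (A,nl_idx)→3900, (D,merge)→5000, (A,merge)→5100, (D,hash)→5800, (D,nl)→60200 …(+1); best=3800 via (A,hash)
  {CD}: card=12000; try (C,hash)→2280, (D,merge)→4080, (C,merge)→4260, (D,hash)→5640, (C,nl_idx)→14400, (D,nl)→36120 …(+1); best=2280 via (C,hash)
  {BD}: card=3000; try (B,hash)→2000, (D,merge)→3900, (B,merge)→4100, (B,nl_idx)→5400, (D,hash)→5600, (D,nl)→30100 …(+1); best=2000 via (B,hash)
  {ACD}: card=48000; try (C,hash)→6680, (A,hash)→17480, (C,merge)→19160, (C,nl_idx)→60200, (A,nl_idx)→146280, (C,nl)→147800 …(+2); best=6680 via (C,hash)
  {ABD}: card=12000; try (B,hash)→6400, (A,hash)→8200, (B,merge)→19000, (B,nl_idx)→24200, (A,nl_idx)→38000, (A,merge)→42800 …(+2); best=6400 via (B,hash)
  {BCD}: card=120000; try (C,hash)→6680, (B,hash)→15680, (C,merge)→41960, (C,nl_idx)→143000, (B,merge)→183080, (B,nl_idx)→206280 …(+2); best=6680 via (C,hash)
  {ABCD}: card=480000; try (C,hash)→20080, (B,hash)→56080, (A,hash)→129880, (C,merge)→187360, (C,nl_idx)→570400, (B,nl_idx)→822680 …(+6); best=20080 via (C,hash)

cost=20080; order=D,A,B,C; methods=hash,hash,hash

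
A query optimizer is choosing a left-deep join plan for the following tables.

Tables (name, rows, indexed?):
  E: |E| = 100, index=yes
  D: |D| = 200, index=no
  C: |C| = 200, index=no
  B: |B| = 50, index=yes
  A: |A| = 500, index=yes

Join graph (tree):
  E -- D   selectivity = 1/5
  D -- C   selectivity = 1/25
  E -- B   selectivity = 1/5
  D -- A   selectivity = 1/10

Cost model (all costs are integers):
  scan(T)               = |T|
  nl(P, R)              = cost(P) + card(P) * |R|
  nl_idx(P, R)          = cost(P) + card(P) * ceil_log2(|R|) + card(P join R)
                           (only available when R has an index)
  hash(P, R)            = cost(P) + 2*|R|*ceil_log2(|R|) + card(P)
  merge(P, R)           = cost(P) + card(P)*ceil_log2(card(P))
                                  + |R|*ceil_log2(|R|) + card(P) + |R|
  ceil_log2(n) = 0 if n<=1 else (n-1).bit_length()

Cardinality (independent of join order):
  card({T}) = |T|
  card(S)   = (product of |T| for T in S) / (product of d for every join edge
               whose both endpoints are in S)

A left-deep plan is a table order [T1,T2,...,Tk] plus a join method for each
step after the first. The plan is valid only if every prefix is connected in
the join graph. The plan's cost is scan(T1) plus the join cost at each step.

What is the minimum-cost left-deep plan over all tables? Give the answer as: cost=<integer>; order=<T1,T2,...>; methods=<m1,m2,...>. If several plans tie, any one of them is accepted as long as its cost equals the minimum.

cost=368200; order=C,D,E,B,A; methods=hash,hash,hash,hash

Selinger DP (subsets sized 1..n):
  {E}: scan cost=100, card=100
  {D}: scan cost=200, card=200
  {C}: scan cost=200, card=200
  {B}: scan cost=50, card=50
  {A}: scan cost=500, card=500
  {DE}: card=4000; try (E,hash)→1800, (D,merge)→2700, (E,merge)→2800, (D,hash)→3400, (E,nl_idx)→5600, (D,nl)→20100 …(+1); best=1800 via (E,hash)
  {BE}: card=1000; try (B,hash)→800, (E,merge)→1200, (B,merge)→1250, (E,nl_idx)→1400, (E,hash)→1500, (B,nl_idx)→1700 …(+2); best=800 via (B,hash)
  {CD}: card=1600; try (D,hash)→3600, (C,hash)→3600, (D,merge)→3800, (C,merge)→3800, (D,nl)→40200, (C,nl)→40200; best=3600 via (D,hash)
  {AD}: card=10000; try (D,hash)→4200, (A,merge)→7000, (D,merge)→7300, (A,hash)→9400, (A,nl_idx)→12000, (A,nl)→100200 …(+1); best=4200 via (D,hash)
  {CDE}: card=32000; try (E,hash)→6600, (C,hash)→9000, (E,merge)→23600, (E,nl_idx)→46800, (C,merge)→55600, (E,nl)→163600 …(+1); best=6600 via (E,hash)
  {BDE}: card=40000; try (D,hash)→5000, (B,hash)→6400, (D,merge)→13600, (B,merge)→54150, (B,nl_idx)→65800, (D,nl)→200800 …(+1); best=5000 via (D,hash)
  {ADE}: card=200000; try (A,hash)→14800, (E,hash)→15600, (A,merge)→58800, (E,merge)→155000, (A,nl_idx)→237800, (E,nl_idx)→274200 …(+2); best=14800 via (A,hash)
  {ACD}: card=80000; try (A,hash)→14200, (C,hash)→17400, (A,merge)→27800, (A,nl_idx)→98000, (C,merge)→156000, (A,nl)→803600 …(+1); best=14200 via (A,hash)
  {BCDE}: card=320000; try (B,hash)→39200, (C,hash)→48200, (B,nl_idx)→518600, (B,merge)→518950, (C,merge)→686800, (B,nl)→1606600 …(+1); best=39200 via (B,hash)
  {ACDE}: card=1600000; try (A,hash)→47600, (E,hash)→95600, (C,hash)→218000, (A,merge)→523600, (E,merge)→1455000, (A,nl_idx)→1894600 …(+5); best=47600 via (A,hash)
  {ABDE}: card=2000000; try (A,hash)→54000, (B,hash)→215400, (A,merge)→690000, (A,nl_idx)→2365000, (B,nl_idx)→3214800, (B,merge)→3815150 …(+2); best=54000 via (A,hash)
  {ABCDE}: card=16000000; try (A,hash)→368200, (B,hash)→1648200, (C,hash)→2057200, (A,merge)→6444200, (A,nl_idx)→18919200, (B,nl_idx)→25647600 …(+5); best=368200 via (A,hash)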